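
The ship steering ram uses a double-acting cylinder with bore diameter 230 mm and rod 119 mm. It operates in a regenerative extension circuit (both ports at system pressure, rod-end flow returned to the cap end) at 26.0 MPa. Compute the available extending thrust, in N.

With equal pressure on both faces, forces on the annular region cancel; the net push is pressure × rod cross-section.
Rod cross-section A_rod = π/4 × (119 mm)² = 11120 mm^2
F = P × A_rod

F ≈ 2.89e5 N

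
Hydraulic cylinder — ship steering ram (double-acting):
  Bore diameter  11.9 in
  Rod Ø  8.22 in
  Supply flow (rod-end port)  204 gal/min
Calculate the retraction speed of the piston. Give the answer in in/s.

v ≈ 13.5 in/s

Rod-side annular area A_ann = π/4 × (11.9² − 8.22²) = 58.15 in^2
Flow into the rod-end port fills the annular volume.
v = Q / A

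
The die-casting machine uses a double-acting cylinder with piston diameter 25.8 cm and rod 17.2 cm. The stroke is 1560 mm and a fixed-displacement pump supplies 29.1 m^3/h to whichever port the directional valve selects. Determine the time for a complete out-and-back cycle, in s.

Cap-side area A_cap = π/4 × (25.8 cm)² = 522.8 cm^2
Rod-side annular area A_ann = π/4 × (25.8² − 17.2²) = 290.4 cm^2
t_ext = A_cap·L/Q = 10.09 s
t_ret = A_ann·L/Q = 5.605 s
t_cycle = t_ext + t_ret

t ≈ 15.7 s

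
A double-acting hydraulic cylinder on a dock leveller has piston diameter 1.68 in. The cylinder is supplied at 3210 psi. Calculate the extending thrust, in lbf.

F ≈ 7120 lbf

Cap-side area A_cap = π/4 × (1.68 in)² = 2.217 in^2
F = P × A_cap = 3210 psi × A_cap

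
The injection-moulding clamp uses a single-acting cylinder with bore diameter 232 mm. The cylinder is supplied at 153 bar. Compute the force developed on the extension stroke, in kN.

F ≈ 647 kN

Cap-side area A_cap = π/4 × (232 mm)² = 42270 mm^2
F = P × A_cap = 153 bar × A_cap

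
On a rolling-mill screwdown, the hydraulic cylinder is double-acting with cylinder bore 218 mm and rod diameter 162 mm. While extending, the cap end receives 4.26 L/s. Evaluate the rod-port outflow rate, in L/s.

Cap-side area A_cap = π/4 × (218 mm)² = 37330 mm^2
Rod-side annular area A_ann = π/4 × (218² − 162²) = 16710 mm^2
Piston speed v = Q_in/A_cap; rod-end outflow Q_out = v × A_ann = Q_in × A_ann/A_cap.

Q_out ≈ 1.91 L/s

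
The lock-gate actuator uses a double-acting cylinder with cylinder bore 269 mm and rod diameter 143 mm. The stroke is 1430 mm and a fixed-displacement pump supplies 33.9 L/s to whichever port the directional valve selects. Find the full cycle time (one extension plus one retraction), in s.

Cap-side area A_cap = π/4 × (269 mm)² = 56830 mm^2
Rod-side annular area A_ann = π/4 × (269² − 143²) = 40770 mm^2
t_ext = A_cap·L/Q = 2.397 s
t_ret = A_ann·L/Q = 1.720 s
t_cycle = t_ext + t_ret

t ≈ 4.12 s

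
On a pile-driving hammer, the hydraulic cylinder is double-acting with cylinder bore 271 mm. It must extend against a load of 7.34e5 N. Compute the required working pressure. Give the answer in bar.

P ≈ 127 bar

Cap-side area A_cap = π/4 × (271 mm)² = 57680 mm^2
P = F / A = 7.34e5 N / A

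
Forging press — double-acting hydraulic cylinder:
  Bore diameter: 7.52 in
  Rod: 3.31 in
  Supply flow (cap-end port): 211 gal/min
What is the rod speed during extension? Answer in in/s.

v ≈ 18.3 in/s

Cap-side area A_cap = π/4 × (7.52 in)² = 44.41 in^2
v = Q / A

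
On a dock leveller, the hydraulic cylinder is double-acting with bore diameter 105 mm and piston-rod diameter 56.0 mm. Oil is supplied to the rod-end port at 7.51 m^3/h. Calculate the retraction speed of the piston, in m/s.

Rod-side annular area A_ann = π/4 × (105² − 56.0²) = 6196 mm^2
Flow into the rod-end port fills the annular volume.
v = Q / A

v ≈ 0.337 m/s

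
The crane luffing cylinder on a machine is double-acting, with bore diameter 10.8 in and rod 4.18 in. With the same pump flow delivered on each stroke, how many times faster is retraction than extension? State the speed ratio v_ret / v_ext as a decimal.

Cap-side area A_cap = π/4 × (10.8 in)² = 91.61 in^2
Rod-side annular area A_ann = π/4 × (10.8² − 4.18²) = 77.89 in^2
For equal Q, v ∝ 1/A, so v_ret/v_ext = A_cap/A_ann.

v_ret/v_ext ≈ 1.18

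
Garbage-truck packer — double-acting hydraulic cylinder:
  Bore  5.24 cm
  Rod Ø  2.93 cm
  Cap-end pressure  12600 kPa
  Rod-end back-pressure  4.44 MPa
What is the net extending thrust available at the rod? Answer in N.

Cap-side area A_cap = π/4 × (5.24 cm)² = 21.57 cm^2
Rod-side annular area A_ann = π/4 × (5.24² − 2.93²) = 14.82 cm^2
Net thrust = P_cap·A_cap − P_rod·A_ann = 27170 N − 6581 N

F ≈ 20600 N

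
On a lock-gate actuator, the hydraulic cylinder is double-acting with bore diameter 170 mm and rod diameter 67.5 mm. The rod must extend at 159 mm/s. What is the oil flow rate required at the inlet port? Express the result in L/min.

Q ≈ 217 L/min

Cap-side area A_cap = π/4 × (170 mm)² = 22700 mm^2
Q = A × v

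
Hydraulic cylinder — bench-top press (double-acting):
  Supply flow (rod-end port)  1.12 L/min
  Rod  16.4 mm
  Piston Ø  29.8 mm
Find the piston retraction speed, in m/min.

Rod-side annular area A_ann = π/4 × (29.8² − 16.4²) = 486.2 mm^2
Flow into the rod-end port fills the annular volume.
v = Q / A

v ≈ 2.30 m/min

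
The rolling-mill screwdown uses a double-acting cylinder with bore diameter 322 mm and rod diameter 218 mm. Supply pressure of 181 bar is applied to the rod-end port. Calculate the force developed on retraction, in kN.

F ≈ 798 kN

Rod-side annular area A_ann = π/4 × (322² − 218²) = 44110 mm^2
On retraction the pressure acts on the annular area (bore minus rod).
F = P × A_ann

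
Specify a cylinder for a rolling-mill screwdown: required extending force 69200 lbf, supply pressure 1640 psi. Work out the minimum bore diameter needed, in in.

D ≈ 7.33 in

Extension force acts on the full piston face: F = P × (π/4)D².
D = √(4F / (πP)) = √(4 × 69200 lbf / (π × 1640 psi))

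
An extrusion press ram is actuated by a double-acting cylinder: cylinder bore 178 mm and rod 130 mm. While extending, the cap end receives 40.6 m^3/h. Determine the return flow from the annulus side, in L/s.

Cap-side area A_cap = π/4 × (178 mm)² = 24880 mm^2
Rod-side annular area A_ann = π/4 × (178² − 130²) = 11610 mm^2
Piston speed v = Q_in/A_cap; rod-end outflow Q_out = v × A_ann = Q_in × A_ann/A_cap.

Q_out ≈ 5.26 L/s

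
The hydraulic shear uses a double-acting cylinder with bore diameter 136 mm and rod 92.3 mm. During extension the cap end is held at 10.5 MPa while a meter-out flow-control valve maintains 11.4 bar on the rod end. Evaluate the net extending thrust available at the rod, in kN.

F ≈ 144 kN

Cap-side area A_cap = π/4 × (136 mm)² = 14530 mm^2
Rod-side annular area A_ann = π/4 × (136² − 92.3²) = 7836 mm^2
Net thrust = P_cap·A_cap − P_rod·A_ann = 152.5 kN − 8.933 kN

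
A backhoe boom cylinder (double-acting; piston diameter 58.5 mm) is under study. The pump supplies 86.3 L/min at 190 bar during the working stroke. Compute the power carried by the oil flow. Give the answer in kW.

W ≈ 27.3 kW

Hydraulic power = P × Q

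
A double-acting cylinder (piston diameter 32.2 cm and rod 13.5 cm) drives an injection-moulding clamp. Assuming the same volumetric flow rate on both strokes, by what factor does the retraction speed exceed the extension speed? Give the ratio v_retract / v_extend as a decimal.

v_ret/v_ext ≈ 1.21

Cap-side area A_cap = π/4 × (32.2 cm)² = 814.3 cm^2
Rod-side annular area A_ann = π/4 × (32.2² − 13.5²) = 671.2 cm^2
For equal Q, v ∝ 1/A, so v_ret/v_ext = A_cap/A_ann.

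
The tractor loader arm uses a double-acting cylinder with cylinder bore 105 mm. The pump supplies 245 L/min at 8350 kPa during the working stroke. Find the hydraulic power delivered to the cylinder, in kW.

Hydraulic power = P × Q

W ≈ 34.1 kW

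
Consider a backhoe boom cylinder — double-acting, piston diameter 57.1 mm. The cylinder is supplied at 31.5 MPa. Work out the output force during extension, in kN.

Cap-side area A_cap = π/4 × (57.1 mm)² = 2561 mm^2
F = P × A_cap = 31.5 MPa × A_cap

F ≈ 80.7 kN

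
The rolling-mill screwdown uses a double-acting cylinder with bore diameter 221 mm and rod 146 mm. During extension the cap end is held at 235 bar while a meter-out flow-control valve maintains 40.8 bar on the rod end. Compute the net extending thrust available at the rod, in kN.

Cap-side area A_cap = π/4 × (221 mm)² = 38360 mm^2
Rod-side annular area A_ann = π/4 × (221² − 146²) = 21620 mm^2
Net thrust = P_cap·A_cap − P_rod·A_ann = 901.5 kN − 88.20 kN

F ≈ 813 kN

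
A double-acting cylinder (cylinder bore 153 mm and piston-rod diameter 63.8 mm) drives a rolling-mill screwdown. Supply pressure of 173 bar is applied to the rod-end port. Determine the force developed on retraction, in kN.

Rod-side annular area A_ann = π/4 × (153² − 63.8²) = 15190 mm^2
On retraction the pressure acts on the annular area (bore minus rod).
F = P × A_ann

F ≈ 263 kN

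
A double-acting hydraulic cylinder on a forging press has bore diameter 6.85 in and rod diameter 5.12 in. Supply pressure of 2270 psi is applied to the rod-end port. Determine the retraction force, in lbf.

Rod-side annular area A_ann = π/4 × (6.85² − 5.12²) = 16.26 in^2
On retraction the pressure acts on the annular area (bore minus rod).
F = P × A_ann

F ≈ 36900 lbf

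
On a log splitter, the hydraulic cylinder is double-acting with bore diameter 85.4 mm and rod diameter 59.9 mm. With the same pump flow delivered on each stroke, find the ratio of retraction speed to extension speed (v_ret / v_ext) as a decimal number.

Cap-side area A_cap = π/4 × (85.4 mm)² = 5728 mm^2
Rod-side annular area A_ann = π/4 × (85.4² − 59.9²) = 2910 mm^2
For equal Q, v ∝ 1/A, so v_ret/v_ext = A_cap/A_ann.

v_ret/v_ext ≈ 1.97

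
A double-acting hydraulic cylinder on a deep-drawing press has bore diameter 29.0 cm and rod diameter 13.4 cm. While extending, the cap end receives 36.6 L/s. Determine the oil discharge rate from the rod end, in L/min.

Q_out ≈ 1730 L/min

Cap-side area A_cap = π/4 × (29.0 cm)² = 660.5 cm^2
Rod-side annular area A_ann = π/4 × (29.0² − 13.4²) = 519.5 cm^2
Piston speed v = Q_in/A_cap; rod-end outflow Q_out = v × A_ann = Q_in × A_ann/A_cap.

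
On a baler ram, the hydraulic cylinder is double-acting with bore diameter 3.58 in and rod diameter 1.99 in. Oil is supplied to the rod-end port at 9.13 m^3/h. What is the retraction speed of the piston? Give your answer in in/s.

Rod-side annular area A_ann = π/4 × (3.58² − 1.99²) = 6.956 in^2
Flow into the rod-end port fills the annular volume.
v = Q / A

v ≈ 22.2 in/s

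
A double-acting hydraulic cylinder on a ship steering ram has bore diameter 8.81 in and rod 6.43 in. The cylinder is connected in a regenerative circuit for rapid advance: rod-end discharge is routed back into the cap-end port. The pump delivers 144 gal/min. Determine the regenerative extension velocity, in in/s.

In regeneration the rod-end outflow joins the pump flow into the cap end, so the net volume the pump must supply per unit advance equals the rod cross-section area.
Rod cross-section A_rod = π/4 × (6.43 in)² = 32.47 in^2
v = Q_pump / A_rod

v ≈ 17.1 in/s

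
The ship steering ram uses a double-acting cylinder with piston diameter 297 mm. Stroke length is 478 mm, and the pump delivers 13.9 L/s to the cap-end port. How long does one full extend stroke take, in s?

t ≈ 2.38 s

Cap-side area A_cap = π/4 × (297 mm)² = 69280 mm^2
Swept volume V = A × L; t = V / Q = A·L / Q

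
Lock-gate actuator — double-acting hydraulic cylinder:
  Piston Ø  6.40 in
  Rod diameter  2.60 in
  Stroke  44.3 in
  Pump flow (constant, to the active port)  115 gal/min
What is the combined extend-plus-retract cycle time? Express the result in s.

Cap-side area A_cap = π/4 × (6.40 in)² = 32.17 in^2
Rod-side annular area A_ann = π/4 × (6.40² − 2.60²) = 26.86 in^2
t_ext = A_cap·L/Q = 3.219 s
t_ret = A_ann·L/Q = 2.688 s
t_cycle = t_ext + t_ret

t ≈ 5.91 s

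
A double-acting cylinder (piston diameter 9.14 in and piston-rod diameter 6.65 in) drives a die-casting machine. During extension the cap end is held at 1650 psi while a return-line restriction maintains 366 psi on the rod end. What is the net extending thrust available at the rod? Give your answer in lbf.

F ≈ 97000 lbf

Cap-side area A_cap = π/4 × (9.14 in)² = 65.61 in^2
Rod-side annular area A_ann = π/4 × (9.14² − 6.65²) = 30.88 in^2
Net thrust = P_cap·A_cap − P_rod·A_ann = 1.083e5 lbf − 11300 lbf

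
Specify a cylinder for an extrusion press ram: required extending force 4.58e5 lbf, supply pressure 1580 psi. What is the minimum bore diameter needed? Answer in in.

D ≈ 19.2 in

Extension force acts on the full piston face: F = P × (π/4)D².
D = √(4F / (πP)) = √(4 × 4.58e5 lbf / (π × 1580 psi))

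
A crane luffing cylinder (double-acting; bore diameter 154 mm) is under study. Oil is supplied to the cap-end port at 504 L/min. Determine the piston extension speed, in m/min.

v ≈ 27.1 m/min

Cap-side area A_cap = π/4 × (154 mm)² = 18630 mm^2
v = Q / A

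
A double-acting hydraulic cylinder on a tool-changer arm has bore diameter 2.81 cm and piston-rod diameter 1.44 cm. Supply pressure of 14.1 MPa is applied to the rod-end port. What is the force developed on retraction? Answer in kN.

Rod-side annular area A_ann = π/4 × (2.81² − 1.44²) = 4.573 cm^2
On retraction the pressure acts on the annular area (bore minus rod).
F = P × A_ann

F ≈ 6.45 kN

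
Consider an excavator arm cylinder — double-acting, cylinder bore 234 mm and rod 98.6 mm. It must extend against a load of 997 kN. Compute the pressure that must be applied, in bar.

Cap-side area A_cap = π/4 × (234 mm)² = 43010 mm^2
P = F / A = 997 kN / A

P ≈ 232 bar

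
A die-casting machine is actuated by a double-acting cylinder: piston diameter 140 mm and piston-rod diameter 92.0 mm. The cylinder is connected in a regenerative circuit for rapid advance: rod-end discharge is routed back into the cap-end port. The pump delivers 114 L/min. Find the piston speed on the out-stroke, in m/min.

v ≈ 17.1 m/min

In regeneration the rod-end outflow joins the pump flow into the cap end, so the net volume the pump must supply per unit advance equals the rod cross-section area.
Rod cross-section A_rod = π/4 × (92.0 mm)² = 6648 mm^2
v = Q_pump / A_rod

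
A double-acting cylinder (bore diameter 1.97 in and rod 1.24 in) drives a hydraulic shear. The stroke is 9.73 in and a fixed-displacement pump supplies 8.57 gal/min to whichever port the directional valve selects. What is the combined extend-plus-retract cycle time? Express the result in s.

t ≈ 1.44 s

Cap-side area A_cap = π/4 × (1.97 in)² = 3.048 in^2
Rod-side annular area A_ann = π/4 × (1.97² − 1.24²) = 1.840 in^2
t_ext = A_cap·L/Q = 0.8989 s
t_ret = A_ann·L/Q = 0.5427 s
t_cycle = t_ext + t_ret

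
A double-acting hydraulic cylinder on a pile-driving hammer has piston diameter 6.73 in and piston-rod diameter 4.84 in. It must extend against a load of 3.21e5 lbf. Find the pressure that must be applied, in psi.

Cap-side area A_cap = π/4 × (6.73 in)² = 35.57 in^2
P = F / A = 3.21e5 lbf / A

P ≈ 9020 psi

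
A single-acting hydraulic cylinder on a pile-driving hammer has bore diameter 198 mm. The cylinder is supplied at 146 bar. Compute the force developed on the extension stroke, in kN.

F ≈ 450 kN

Cap-side area A_cap = π/4 × (198 mm)² = 30790 mm^2
F = P × A_cap = 146 bar × A_cap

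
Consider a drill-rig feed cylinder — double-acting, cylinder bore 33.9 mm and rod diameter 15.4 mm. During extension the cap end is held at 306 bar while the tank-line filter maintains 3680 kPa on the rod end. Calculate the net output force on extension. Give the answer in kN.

F ≈ 25.0 kN

Cap-side area A_cap = π/4 × (33.9 mm)² = 902.6 mm^2
Rod-side annular area A_ann = π/4 × (33.9² − 15.4²) = 716.3 mm^2
Net thrust = P_cap·A_cap − P_rod·A_ann = 27.62 kN − 2.636 kN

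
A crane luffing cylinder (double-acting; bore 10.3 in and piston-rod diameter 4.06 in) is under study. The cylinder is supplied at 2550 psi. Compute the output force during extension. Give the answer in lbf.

Cap-side area A_cap = π/4 × (10.3 in)² = 83.32 in^2
F = P × A_cap = 2550 psi × A_cap

F ≈ 2.12e5 lbf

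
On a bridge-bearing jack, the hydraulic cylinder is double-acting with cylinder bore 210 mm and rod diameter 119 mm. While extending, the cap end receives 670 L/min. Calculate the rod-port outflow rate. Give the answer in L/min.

Q_out ≈ 455 L/min

Cap-side area A_cap = π/4 × (210 mm)² = 34640 mm^2
Rod-side annular area A_ann = π/4 × (210² − 119²) = 23510 mm^2
Piston speed v = Q_in/A_cap; rod-end outflow Q_out = v × A_ann = Q_in × A_ann/A_cap.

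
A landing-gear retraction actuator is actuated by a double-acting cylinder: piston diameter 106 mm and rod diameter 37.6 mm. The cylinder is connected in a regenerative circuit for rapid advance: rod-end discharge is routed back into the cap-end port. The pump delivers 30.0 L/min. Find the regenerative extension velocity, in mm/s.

v ≈ 450 mm/s

In regeneration the rod-end outflow joins the pump flow into the cap end, so the net volume the pump must supply per unit advance equals the rod cross-section area.
Rod cross-section A_rod = π/4 × (37.6 mm)² = 1110 mm^2
v = Q_pump / A_rod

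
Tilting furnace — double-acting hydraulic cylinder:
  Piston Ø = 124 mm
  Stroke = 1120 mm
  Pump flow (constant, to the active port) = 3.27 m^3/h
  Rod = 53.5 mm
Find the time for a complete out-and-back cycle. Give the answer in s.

Cap-side area A_cap = π/4 × (124 mm)² = 12080 mm^2
Rod-side annular area A_ann = π/4 × (124² − 53.5²) = 9828 mm^2
t_ext = A_cap·L/Q = 14.89 s
t_ret = A_ann·L/Q = 12.12 s
t_cycle = t_ext + t_ret

t ≈ 27.0 s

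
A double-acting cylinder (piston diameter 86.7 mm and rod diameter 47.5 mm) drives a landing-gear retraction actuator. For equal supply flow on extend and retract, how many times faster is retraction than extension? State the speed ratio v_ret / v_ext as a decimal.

Cap-side area A_cap = π/4 × (86.7 mm)² = 5904 mm^2
Rod-side annular area A_ann = π/4 × (86.7² − 47.5²) = 4132 mm^2
For equal Q, v ∝ 1/A, so v_ret/v_ext = A_cap/A_ann.

v_ret/v_ext ≈ 1.43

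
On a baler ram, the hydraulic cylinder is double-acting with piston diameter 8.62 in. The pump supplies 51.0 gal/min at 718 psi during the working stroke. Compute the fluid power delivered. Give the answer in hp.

Hydraulic power = P × Q

W ≈ 21.4 hp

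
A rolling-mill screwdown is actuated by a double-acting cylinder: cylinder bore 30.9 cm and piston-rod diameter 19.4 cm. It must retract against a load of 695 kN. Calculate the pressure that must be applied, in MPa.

P ≈ 15.3 MPa

Rod-side annular area A_ann = π/4 × (30.9² − 19.4²) = 454.3 cm^2
Retraction: pressure acts on the annular area.
P = F / A = 695 kN / A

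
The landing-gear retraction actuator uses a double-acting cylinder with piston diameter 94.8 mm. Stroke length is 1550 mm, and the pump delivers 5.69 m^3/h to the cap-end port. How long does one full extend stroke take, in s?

Cap-side area A_cap = π/4 × (94.8 mm)² = 7058 mm^2
Swept volume V = A × L; t = V / Q = A·L / Q

t ≈ 6.92 s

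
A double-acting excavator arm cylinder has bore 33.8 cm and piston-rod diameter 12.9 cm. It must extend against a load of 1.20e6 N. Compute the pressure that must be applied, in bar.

P ≈ 134 bar

Cap-side area A_cap = π/4 × (33.8 cm)² = 897.3 cm^2
P = F / A = 1.20e6 N / A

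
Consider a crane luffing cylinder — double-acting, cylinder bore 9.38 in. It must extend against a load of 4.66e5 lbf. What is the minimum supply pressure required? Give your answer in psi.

P ≈ 6740 psi

Cap-side area A_cap = π/4 × (9.38 in)² = 69.10 in^2
P = F / A = 4.66e5 lbf / A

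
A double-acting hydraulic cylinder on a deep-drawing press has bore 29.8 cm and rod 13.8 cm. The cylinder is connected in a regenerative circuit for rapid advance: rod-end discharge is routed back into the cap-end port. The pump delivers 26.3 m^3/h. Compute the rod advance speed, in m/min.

v ≈ 29.3 m/min

In regeneration the rod-end outflow joins the pump flow into the cap end, so the net volume the pump must supply per unit advance equals the rod cross-section area.
Rod cross-section A_rod = π/4 × (13.8 cm)² = 149.6 cm^2
v = Q_pump / A_rod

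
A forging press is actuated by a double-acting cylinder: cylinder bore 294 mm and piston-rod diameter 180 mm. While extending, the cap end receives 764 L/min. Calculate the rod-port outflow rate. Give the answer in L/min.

Cap-side area A_cap = π/4 × (294 mm)² = 67890 mm^2
Rod-side annular area A_ann = π/4 × (294² − 180²) = 42440 mm^2
Piston speed v = Q_in/A_cap; rod-end outflow Q_out = v × A_ann = Q_in × A_ann/A_cap.

Q_out ≈ 478 L/min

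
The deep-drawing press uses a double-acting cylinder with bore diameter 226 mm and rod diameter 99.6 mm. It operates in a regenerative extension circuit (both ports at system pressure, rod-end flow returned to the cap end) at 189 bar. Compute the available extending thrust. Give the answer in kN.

F ≈ 147 kN

With equal pressure on both faces, forces on the annular region cancel; the net push is pressure × rod cross-section.
Rod cross-section A_rod = π/4 × (99.6 mm)² = 7791 mm^2
F = P × A_rod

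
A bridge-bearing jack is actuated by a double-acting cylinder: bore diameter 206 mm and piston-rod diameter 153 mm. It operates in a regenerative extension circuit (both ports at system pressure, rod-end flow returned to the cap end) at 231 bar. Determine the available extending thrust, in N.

F ≈ 4.25e5 N

With equal pressure on both faces, forces on the annular region cancel; the net push is pressure × rod cross-section.
Rod cross-section A_rod = π/4 × (153 mm)² = 18390 mm^2
F = P × A_rod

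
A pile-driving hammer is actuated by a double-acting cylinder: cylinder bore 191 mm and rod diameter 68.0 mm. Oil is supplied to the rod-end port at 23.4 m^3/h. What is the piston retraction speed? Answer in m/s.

Rod-side annular area A_ann = π/4 × (191² − 68.0²) = 25020 mm^2
Flow into the rod-end port fills the annular volume.
v = Q / A

v ≈ 0.260 m/s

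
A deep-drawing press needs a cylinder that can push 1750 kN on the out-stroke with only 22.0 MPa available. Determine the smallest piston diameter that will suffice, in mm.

Extension force acts on the full piston face: F = P × (π/4)D².
D = √(4F / (πP)) = √(4 × 1750 kN / (π × 22.0 MPa))

D ≈ 318 mm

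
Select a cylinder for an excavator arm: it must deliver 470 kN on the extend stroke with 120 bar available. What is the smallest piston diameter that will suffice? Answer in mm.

Extension force acts on the full piston face: F = P × (π/4)D².
D = √(4F / (πP)) = √(4 × 470 kN / (π × 120 bar))

D ≈ 223 mm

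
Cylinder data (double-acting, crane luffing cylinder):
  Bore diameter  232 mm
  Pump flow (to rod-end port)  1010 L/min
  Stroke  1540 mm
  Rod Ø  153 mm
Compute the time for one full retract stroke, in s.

Rod-side annular area A_ann = π/4 × (232² − 153²) = 23890 mm^2
Swept volume V = A × L; t = V / Q = A·L / Q

t ≈ 2.19 s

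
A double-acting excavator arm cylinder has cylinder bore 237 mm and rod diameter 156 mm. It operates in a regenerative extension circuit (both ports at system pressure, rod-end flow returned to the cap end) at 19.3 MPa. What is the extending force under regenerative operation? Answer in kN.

F ≈ 369 kN

With equal pressure on both faces, forces on the annular region cancel; the net push is pressure × rod cross-section.
Rod cross-section A_rod = π/4 × (156 mm)² = 19110 mm^2
F = P × A_rod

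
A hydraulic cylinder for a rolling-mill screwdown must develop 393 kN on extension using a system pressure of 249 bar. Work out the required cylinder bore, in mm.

D ≈ 142 mm

Extension force acts on the full piston face: F = P × (π/4)D².
D = √(4F / (πP)) = √(4 × 393 kN / (π × 249 bar))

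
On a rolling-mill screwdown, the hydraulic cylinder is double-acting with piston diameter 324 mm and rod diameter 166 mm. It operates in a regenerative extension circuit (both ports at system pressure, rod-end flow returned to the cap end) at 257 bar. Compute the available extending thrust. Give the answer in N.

F ≈ 5.56e5 N

With equal pressure on both faces, forces on the annular region cancel; the net push is pressure × rod cross-section.
Rod cross-section A_rod = π/4 × (166 mm)² = 21640 mm^2
F = P × A_rod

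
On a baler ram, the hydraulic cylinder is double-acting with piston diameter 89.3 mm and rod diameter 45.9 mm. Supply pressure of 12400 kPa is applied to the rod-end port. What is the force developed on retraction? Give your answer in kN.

F ≈ 57.1 kN

Rod-side annular area A_ann = π/4 × (89.3² − 45.9²) = 4608 mm^2
On retraction the pressure acts on the annular area (bore minus rod).
F = P × A_ann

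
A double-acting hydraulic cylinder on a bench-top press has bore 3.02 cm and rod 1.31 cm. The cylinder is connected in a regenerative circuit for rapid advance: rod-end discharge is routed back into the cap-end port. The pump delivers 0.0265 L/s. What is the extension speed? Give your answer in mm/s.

In regeneration the rod-end outflow joins the pump flow into the cap end, so the net volume the pump must supply per unit advance equals the rod cross-section area.
Rod cross-section A_rod = π/4 × (1.31 cm)² = 1.348 cm^2
v = Q_pump / A_rod

v ≈ 197 mm/s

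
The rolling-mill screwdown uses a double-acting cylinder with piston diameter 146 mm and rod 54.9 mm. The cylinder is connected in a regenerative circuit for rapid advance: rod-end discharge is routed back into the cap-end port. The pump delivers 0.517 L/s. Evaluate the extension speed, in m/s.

In regeneration the rod-end outflow joins the pump flow into the cap end, so the net volume the pump must supply per unit advance equals the rod cross-section area.
Rod cross-section A_rod = π/4 × (54.9 mm)² = 2367 mm^2
v = Q_pump / A_rod

v ≈ 0.218 m/s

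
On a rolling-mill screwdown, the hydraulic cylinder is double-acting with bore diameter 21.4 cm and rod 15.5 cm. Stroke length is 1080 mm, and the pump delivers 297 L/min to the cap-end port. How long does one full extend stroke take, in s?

t ≈ 7.85 s

Cap-side area A_cap = π/4 × (21.4 cm)² = 359.7 cm^2
Swept volume V = A × L; t = V / Q = A·L / Q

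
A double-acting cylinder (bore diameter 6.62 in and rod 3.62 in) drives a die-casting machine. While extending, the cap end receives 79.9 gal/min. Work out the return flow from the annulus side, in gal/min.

Cap-side area A_cap = π/4 × (6.62 in)² = 34.42 in^2
Rod-side annular area A_ann = π/4 × (6.62² − 3.62²) = 24.13 in^2
Piston speed v = Q_in/A_cap; rod-end outflow Q_out = v × A_ann = Q_in × A_ann/A_cap.

Q_out ≈ 56.0 gal/min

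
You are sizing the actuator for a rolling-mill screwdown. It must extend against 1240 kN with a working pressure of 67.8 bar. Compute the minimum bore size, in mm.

D ≈ 483 mm

Extension force acts on the full piston face: F = P × (π/4)D².
D = √(4F / (πP)) = √(4 × 1240 kN / (π × 67.8 bar))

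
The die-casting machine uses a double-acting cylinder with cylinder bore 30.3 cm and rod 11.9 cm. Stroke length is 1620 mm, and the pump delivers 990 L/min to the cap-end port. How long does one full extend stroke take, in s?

t ≈ 7.08 s

Cap-side area A_cap = π/4 × (30.3 cm)² = 721.1 cm^2
Swept volume V = A × L; t = V / Q = A·L / Q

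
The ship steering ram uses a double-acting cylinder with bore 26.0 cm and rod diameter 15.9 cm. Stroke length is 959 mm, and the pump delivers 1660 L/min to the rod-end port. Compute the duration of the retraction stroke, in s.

t ≈ 1.15 s

Rod-side annular area A_ann = π/4 × (26.0² − 15.9²) = 332.4 cm^2
Swept volume V = A × L; t = V / Q = A·L / Q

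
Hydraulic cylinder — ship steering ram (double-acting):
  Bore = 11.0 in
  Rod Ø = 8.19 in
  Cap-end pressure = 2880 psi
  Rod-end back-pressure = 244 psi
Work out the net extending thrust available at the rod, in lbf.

Cap-side area A_cap = π/4 × (11.0 in)² = 95.03 in^2
Rod-side annular area A_ann = π/4 × (11.0² − 8.19²) = 42.35 in^2
Net thrust = P_cap·A_cap − P_rod·A_ann = 2.737e5 lbf − 10330 lbf

F ≈ 2.63e5 lbf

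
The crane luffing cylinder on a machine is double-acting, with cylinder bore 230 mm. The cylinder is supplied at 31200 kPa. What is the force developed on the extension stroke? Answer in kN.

Cap-side area A_cap = π/4 × (230 mm)² = 41550 mm^2
F = P × A_cap = 31200 kPa × A_cap

F ≈ 1300 kN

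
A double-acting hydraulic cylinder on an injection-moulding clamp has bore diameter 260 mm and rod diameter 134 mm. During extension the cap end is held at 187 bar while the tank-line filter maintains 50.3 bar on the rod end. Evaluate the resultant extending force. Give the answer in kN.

Cap-side area A_cap = π/4 × (260 mm)² = 53090 mm^2
Rod-side annular area A_ann = π/4 × (260² − 134²) = 38990 mm^2
Net thrust = P_cap·A_cap − P_rod·A_ann = 992.8 kN − 196.1 kN

F ≈ 797 kN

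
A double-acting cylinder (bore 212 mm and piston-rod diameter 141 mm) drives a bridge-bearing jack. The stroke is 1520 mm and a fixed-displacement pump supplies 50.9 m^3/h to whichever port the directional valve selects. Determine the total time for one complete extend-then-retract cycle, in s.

Cap-side area A_cap = π/4 × (212 mm)² = 35300 mm^2
Rod-side annular area A_ann = π/4 × (212² − 141²) = 19680 mm^2
t_ext = A_cap·L/Q = 3.795 s
t_ret = A_ann·L/Q = 2.116 s
t_cycle = t_ext + t_ret

t ≈ 5.91 s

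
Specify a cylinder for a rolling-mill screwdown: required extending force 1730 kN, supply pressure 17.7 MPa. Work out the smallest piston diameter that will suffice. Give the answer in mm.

Extension force acts on the full piston face: F = P × (π/4)D².
D = √(4F / (πP)) = √(4 × 1730 kN / (π × 17.7 MPa))

D ≈ 353 mm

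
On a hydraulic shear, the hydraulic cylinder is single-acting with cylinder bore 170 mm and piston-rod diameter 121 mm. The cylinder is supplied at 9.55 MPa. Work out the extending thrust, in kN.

Cap-side area A_cap = π/4 × (170 mm)² = 22700 mm^2
F = P × A_cap = 9.55 MPa × A_cap

F ≈ 217 kN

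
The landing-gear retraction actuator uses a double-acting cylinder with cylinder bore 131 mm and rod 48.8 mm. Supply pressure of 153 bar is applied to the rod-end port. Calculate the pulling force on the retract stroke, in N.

Rod-side annular area A_ann = π/4 × (131² − 48.8²) = 11610 mm^2
On retraction the pressure acts on the annular area (bore minus rod).
F = P × A_ann

F ≈ 1.78e5 N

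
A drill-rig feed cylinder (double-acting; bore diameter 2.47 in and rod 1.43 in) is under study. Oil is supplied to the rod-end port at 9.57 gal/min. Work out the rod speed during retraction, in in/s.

v ≈ 11.6 in/s

Rod-side annular area A_ann = π/4 × (2.47² − 1.43²) = 3.186 in^2
Flow into the rod-end port fills the annular volume.
v = Q / A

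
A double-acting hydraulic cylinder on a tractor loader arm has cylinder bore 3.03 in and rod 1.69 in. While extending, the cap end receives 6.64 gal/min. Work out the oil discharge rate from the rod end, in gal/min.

Cap-side area A_cap = π/4 × (3.03 in)² = 7.211 in^2
Rod-side annular area A_ann = π/4 × (3.03² − 1.69²) = 4.967 in^2
Piston speed v = Q_in/A_cap; rod-end outflow Q_out = v × A_ann = Q_in × A_ann/A_cap.

Q_out ≈ 4.57 gal/min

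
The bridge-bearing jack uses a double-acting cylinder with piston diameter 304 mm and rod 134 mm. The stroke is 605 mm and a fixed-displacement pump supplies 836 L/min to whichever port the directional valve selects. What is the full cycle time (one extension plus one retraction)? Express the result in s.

Cap-side area A_cap = π/4 × (304 mm)² = 72580 mm^2
Rod-side annular area A_ann = π/4 × (304² − 134²) = 58480 mm^2
t_ext = A_cap·L/Q = 3.152 s
t_ret = A_ann·L/Q = 2.539 s
t_cycle = t_ext + t_ret

t ≈ 5.69 s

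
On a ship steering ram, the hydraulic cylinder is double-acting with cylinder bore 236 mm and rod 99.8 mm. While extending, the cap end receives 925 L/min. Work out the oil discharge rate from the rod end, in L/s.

Q_out ≈ 12.7 L/s

Cap-side area A_cap = π/4 × (236 mm)² = 43740 mm^2
Rod-side annular area A_ann = π/4 × (236² − 99.8²) = 35920 mm^2
Piston speed v = Q_in/A_cap; rod-end outflow Q_out = v × A_ann = Q_in × A_ann/A_cap.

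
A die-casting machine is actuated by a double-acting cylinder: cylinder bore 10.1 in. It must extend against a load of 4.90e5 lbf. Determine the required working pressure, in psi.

P ≈ 6120 psi

Cap-side area A_cap = π/4 × (10.1 in)² = 80.12 in^2
P = F / A = 4.90e5 lbf / A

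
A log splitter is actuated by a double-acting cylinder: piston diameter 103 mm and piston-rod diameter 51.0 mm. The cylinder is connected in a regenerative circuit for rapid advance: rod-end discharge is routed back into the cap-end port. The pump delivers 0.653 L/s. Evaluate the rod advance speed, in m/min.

v ≈ 19.2 m/min

In regeneration the rod-end outflow joins the pump flow into the cap end, so the net volume the pump must supply per unit advance equals the rod cross-section area.
Rod cross-section A_rod = π/4 × (51.0 mm)² = 2043 mm^2
v = Q_pump / A_rod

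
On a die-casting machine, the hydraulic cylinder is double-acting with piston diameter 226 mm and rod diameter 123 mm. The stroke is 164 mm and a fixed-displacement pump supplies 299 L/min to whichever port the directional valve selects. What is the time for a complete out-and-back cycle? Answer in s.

Cap-side area A_cap = π/4 × (226 mm)² = 40110 mm^2
Rod-side annular area A_ann = π/4 × (226² − 123²) = 28230 mm^2
t_ext = A_cap·L/Q = 1.320 s
t_ret = A_ann·L/Q = 0.9291 s
t_cycle = t_ext + t_ret

t ≈ 2.25 s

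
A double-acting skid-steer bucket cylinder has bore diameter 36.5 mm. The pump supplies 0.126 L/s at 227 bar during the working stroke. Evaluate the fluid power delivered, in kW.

Hydraulic power = P × Q

W ≈ 2.86 kW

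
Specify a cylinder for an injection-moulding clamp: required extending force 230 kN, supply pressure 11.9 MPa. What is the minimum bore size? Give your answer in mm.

D ≈ 157 mm

Extension force acts on the full piston face: F = P × (π/4)D².
D = √(4F / (πP)) = √(4 × 230 kN / (π × 11.9 MPa))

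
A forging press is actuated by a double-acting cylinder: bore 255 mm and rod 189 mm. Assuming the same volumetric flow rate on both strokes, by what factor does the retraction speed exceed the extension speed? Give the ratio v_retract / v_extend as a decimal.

Cap-side area A_cap = π/4 × (255 mm)² = 51070 mm^2
Rod-side annular area A_ann = π/4 × (255² − 189²) = 23020 mm^2
For equal Q, v ∝ 1/A, so v_ret/v_ext = A_cap/A_ann.

v_ret/v_ext ≈ 2.22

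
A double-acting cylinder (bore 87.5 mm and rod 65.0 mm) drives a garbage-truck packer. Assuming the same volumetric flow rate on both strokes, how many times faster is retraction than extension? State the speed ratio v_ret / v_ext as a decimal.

Cap-side area A_cap = π/4 × (87.5 mm)² = 6013 mm^2
Rod-side annular area A_ann = π/4 × (87.5² − 65.0²) = 2695 mm^2
For equal Q, v ∝ 1/A, so v_ret/v_ext = A_cap/A_ann.

v_ret/v_ext ≈ 2.23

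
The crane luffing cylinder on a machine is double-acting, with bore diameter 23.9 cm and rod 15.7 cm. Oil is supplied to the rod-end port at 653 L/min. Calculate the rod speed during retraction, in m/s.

v ≈ 0.427 m/s

Rod-side annular area A_ann = π/4 × (23.9² − 15.7²) = 255.0 cm^2
Flow into the rod-end port fills the annular volume.
v = Q / A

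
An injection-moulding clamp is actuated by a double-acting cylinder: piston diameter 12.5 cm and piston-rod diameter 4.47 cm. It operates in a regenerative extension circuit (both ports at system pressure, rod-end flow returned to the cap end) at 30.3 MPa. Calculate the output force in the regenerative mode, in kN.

With equal pressure on both faces, forces on the annular region cancel; the net push is pressure × rod cross-section.
Rod cross-section A_rod = π/4 × (4.47 cm)² = 15.69 cm^2
F = P × A_rod

F ≈ 47.5 kN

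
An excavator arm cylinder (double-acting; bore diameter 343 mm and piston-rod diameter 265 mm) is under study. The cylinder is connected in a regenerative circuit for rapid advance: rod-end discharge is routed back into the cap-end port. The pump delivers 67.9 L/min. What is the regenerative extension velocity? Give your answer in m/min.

In regeneration the rod-end outflow joins the pump flow into the cap end, so the net volume the pump must supply per unit advance equals the rod cross-section area.
Rod cross-section A_rod = π/4 × (265 mm)² = 55150 mm^2
v = Q_pump / A_rod

v ≈ 1.23 m/min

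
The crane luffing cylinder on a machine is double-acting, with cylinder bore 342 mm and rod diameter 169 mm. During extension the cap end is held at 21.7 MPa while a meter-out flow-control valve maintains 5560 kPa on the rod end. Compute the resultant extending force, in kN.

F ≈ 1610 kN

Cap-side area A_cap = π/4 × (342 mm)² = 91860 mm^2
Rod-side annular area A_ann = π/4 × (342² − 169²) = 69430 mm^2
Net thrust = P_cap·A_cap − P_rod·A_ann = 1993 kN − 386.0 kN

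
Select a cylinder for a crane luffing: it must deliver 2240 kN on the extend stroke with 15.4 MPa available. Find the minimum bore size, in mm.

D ≈ 430 mm

Extension force acts on the full piston face: F = P × (π/4)D².
D = √(4F / (πP)) = √(4 × 2240 kN / (π × 15.4 MPa))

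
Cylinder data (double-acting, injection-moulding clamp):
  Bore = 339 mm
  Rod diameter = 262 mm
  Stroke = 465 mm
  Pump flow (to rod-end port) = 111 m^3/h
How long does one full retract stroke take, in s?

t ≈ 0.548 s

Rod-side annular area A_ann = π/4 × (339² − 262²) = 36350 mm^2
Swept volume V = A × L; t = V / Q = A·L / Q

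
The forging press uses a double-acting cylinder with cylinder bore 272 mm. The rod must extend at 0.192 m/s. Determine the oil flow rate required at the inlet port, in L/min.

Cap-side area A_cap = π/4 × (272 mm)² = 58110 mm^2
Q = A × v

Q ≈ 669 L/min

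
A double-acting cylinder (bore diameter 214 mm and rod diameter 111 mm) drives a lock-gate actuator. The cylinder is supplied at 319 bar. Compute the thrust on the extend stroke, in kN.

F ≈ 1150 kN

Cap-side area A_cap = π/4 × (214 mm)² = 35970 mm^2
F = P × A_cap = 319 bar × A_cap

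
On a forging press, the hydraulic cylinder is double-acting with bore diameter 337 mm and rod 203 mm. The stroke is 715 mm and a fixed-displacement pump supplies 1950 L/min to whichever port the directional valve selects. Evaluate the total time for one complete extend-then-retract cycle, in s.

Cap-side area A_cap = π/4 × (337 mm)² = 89200 mm^2
Rod-side annular area A_ann = π/4 × (337² − 203²) = 56830 mm^2
t_ext = A_cap·L/Q = 1.962 s
t_ret = A_ann·L/Q = 1.250 s
t_cycle = t_ext + t_ret

t ≈ 3.21 s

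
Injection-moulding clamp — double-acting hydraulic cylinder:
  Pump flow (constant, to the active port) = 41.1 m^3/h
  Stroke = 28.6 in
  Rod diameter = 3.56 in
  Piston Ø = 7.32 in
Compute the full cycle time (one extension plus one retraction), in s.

Cap-side area A_cap = π/4 × (7.32 in)² = 42.08 in^2
Rod-side annular area A_ann = π/4 × (7.32² − 3.56²) = 32.13 in^2
t_ext = A_cap·L/Q = 1.728 s
t_ret = A_ann·L/Q = 1.319 s
t_cycle = t_ext + t_ret

t ≈ 3.05 s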